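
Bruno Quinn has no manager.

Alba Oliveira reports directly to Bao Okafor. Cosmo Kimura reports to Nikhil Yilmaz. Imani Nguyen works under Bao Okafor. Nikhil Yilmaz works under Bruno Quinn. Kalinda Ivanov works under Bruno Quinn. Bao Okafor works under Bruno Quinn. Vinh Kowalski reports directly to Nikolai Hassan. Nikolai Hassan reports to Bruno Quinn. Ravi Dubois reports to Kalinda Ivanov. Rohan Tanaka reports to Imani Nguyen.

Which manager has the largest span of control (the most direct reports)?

Direct-report counts: Bruno Quinn has 4; Kalinda Ivanov has 1; Nikhil Yilmaz has 1; Bao Okafor has 2; Imani Nguyen has 1; Nikolai Hassan has 1. The largest is 4, held by Bruno Quinn.

Bruno Quinn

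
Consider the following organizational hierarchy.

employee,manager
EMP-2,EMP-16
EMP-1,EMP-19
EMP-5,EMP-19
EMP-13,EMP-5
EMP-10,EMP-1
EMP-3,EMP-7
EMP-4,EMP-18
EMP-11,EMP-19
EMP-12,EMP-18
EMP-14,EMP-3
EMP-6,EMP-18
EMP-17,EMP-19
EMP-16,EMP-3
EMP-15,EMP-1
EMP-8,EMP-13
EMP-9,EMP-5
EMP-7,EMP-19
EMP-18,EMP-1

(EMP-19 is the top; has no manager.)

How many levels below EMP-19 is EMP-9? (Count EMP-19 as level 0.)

2

Chain from EMP-9 up to EMP-19: EMP-9 → EMP-5 → EMP-19. That is 2 steps up, so EMP-9 is 2 levels below EMP-19.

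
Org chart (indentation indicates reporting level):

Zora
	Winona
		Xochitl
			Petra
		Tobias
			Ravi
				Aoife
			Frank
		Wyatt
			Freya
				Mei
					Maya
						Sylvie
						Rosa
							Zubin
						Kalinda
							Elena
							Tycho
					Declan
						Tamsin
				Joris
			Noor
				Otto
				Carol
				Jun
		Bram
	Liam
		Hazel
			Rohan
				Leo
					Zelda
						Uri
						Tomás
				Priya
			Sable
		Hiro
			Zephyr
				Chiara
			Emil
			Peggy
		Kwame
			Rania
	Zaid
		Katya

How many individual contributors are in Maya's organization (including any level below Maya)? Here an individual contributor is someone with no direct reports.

The people in Maya's organization with no one reporting to them are Tycho, Elena, Zubin, Sylvie. That is 4.

4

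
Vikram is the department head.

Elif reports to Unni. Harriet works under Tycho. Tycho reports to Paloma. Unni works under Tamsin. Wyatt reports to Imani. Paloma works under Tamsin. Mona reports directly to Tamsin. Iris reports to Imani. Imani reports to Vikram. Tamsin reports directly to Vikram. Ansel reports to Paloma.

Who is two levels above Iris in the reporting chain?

Vikram

Iris reports to Imani, and Imani reports to Vikram. So Iris's skip-level manager is Vikram.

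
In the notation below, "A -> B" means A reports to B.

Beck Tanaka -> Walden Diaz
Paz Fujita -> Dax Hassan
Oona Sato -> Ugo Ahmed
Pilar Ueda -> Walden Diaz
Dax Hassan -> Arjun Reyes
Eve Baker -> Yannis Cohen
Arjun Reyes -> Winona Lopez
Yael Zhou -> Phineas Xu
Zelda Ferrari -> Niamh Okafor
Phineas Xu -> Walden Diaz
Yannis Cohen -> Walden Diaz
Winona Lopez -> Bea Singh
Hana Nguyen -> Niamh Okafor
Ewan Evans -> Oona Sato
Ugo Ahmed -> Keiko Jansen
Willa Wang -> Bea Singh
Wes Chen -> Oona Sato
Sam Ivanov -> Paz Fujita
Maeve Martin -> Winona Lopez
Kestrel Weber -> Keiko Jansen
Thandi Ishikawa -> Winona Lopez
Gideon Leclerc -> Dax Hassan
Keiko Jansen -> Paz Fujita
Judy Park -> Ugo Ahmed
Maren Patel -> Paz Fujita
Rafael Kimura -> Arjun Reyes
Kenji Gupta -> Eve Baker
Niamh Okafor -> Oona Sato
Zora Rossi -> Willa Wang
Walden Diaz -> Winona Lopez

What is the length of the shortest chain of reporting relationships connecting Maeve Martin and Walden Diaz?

Maeve Martin is 1 level below Winona Lopez, and Walden Diaz is 1 level below Winona Lopez (their lowest common manager). The shortest path runs up from Maeve Martin to Winona Lopez and back down to Walden Diaz: 1 + 1 = 2 links.

2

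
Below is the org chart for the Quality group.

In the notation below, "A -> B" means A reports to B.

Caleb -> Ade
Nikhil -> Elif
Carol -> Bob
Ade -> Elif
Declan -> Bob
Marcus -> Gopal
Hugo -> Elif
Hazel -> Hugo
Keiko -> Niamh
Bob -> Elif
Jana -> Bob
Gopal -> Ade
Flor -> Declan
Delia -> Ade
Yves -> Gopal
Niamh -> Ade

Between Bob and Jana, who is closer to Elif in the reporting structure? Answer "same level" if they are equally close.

Bob

Bob is 1 level below Elif; Jana is 2. Bob is higher.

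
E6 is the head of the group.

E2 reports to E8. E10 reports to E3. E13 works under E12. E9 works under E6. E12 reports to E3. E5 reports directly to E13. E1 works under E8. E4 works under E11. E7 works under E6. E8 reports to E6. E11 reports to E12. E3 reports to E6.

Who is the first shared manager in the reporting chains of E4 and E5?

E12

E4's chain of managers is E11, E12, E3, E6. E5's chain of managers is E13, E12, E3, E6. The first manager that appears in both chains is E12.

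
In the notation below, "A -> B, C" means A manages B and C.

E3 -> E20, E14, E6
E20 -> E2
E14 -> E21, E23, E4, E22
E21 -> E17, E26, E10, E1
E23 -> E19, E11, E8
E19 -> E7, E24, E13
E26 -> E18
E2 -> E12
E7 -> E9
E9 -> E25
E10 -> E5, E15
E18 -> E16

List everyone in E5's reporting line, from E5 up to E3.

E5 reports to E10. E10 reports to E21. E21 reports to E14. E14 reports to E3. E3 is at the top.

E5 -> E10 -> E21 -> E14 -> E3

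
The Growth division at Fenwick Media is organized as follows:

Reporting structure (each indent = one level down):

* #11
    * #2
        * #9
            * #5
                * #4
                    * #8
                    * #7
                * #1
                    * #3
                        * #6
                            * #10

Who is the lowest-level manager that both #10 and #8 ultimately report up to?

#5

#10's chain of managers is #6, #3, #1, #5, #9, #2, #11. #8's chain of managers is #4, #5, #9, #2, #11. The first manager that appears in both chains is #5.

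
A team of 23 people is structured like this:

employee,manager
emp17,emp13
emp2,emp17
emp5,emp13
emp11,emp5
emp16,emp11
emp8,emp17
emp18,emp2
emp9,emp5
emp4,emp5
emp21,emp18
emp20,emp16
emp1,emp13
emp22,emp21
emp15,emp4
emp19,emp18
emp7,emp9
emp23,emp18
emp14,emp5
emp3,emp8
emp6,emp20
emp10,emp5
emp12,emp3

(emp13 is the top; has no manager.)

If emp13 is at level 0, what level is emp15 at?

Chain from emp15 up to emp13: emp15 → emp4 → emp5 → emp13. That is 3 steps up, so emp15 is 3 levels below emp13.

3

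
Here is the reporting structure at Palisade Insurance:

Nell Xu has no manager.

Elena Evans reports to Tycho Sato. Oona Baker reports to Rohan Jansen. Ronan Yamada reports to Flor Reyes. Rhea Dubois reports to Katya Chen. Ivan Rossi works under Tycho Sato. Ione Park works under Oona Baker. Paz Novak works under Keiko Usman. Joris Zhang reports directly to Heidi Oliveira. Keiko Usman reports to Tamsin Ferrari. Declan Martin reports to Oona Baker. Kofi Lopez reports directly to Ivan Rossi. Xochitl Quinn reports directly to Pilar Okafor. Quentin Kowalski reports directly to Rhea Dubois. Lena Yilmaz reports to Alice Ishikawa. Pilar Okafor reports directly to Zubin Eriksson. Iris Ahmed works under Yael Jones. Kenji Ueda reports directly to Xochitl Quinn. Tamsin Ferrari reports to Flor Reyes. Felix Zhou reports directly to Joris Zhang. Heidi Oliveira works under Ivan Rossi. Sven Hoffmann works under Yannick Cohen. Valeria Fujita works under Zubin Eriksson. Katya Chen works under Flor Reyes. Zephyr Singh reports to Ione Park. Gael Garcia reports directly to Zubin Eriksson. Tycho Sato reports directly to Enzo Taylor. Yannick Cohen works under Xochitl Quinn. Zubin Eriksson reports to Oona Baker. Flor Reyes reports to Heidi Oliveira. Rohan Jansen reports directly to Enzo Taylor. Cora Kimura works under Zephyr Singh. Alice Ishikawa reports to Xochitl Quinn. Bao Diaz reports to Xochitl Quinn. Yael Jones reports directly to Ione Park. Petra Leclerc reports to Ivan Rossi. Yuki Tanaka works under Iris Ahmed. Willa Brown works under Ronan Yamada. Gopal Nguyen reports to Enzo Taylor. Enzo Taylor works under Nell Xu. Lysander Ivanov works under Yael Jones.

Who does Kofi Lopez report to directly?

Kofi Lopez reports directly to Ivan Rossi.

Ivan Rossi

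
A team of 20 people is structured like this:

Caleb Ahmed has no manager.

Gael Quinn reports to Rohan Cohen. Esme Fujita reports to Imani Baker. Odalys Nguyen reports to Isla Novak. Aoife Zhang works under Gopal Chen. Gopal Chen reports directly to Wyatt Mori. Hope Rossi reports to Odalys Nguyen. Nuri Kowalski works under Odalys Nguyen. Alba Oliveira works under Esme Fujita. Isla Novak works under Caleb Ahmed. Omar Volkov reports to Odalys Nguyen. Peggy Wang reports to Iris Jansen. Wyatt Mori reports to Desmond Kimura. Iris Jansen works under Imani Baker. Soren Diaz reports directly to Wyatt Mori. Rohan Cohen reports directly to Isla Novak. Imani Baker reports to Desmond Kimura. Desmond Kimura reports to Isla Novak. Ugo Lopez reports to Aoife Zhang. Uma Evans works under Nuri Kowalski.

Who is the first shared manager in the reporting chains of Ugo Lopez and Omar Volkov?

Isla Novak

Ugo Lopez's chain of managers is Aoife Zhang, Gopal Chen, Wyatt Mori, Desmond Kimura, Isla Novak, Caleb Ahmed. Omar Volkov's chain of managers is Odalys Nguyen, Isla Novak, Caleb Ahmed. The first manager that appears in both chains is Isla Novak.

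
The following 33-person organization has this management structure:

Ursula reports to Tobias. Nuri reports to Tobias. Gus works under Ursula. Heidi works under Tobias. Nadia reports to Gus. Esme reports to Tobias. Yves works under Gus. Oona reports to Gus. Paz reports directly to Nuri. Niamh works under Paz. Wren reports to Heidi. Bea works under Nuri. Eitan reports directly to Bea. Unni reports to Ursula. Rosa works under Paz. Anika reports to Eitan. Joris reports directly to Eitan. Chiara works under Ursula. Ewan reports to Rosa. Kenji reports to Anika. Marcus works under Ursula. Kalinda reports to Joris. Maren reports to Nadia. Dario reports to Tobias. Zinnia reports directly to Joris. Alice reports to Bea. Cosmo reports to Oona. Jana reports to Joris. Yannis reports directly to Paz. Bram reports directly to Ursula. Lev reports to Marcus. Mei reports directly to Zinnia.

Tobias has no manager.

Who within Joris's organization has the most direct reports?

Direct-report counts within Joris's organization: Joris has 3; Zinnia has 1. The largest is 3, held by Joris.

Joris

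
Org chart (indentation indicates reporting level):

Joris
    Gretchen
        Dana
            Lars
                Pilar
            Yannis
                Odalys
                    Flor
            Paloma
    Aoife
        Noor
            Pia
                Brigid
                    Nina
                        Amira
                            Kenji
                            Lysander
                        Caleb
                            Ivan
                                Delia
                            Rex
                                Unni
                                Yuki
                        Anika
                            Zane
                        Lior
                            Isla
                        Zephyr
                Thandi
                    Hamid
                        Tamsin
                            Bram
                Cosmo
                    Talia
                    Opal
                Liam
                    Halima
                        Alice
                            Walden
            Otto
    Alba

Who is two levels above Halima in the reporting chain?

Pia

Halima reports to Liam, and Liam reports to Pia. So Halima's skip-level manager is Pia.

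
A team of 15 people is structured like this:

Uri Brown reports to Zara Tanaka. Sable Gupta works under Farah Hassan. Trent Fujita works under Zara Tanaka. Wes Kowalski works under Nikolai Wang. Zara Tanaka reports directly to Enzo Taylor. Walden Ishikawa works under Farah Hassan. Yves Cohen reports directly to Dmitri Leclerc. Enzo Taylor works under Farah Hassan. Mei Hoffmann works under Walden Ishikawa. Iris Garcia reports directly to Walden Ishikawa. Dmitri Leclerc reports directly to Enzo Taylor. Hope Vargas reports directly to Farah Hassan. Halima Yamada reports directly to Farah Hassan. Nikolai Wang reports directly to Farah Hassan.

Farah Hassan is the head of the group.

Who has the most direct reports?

Direct-report counts: Farah Hassan has 6; Nikolai Wang has 1; Enzo Taylor has 2; Zara Tanaka has 2; Dmitri Leclerc has 1; Walden Ishikawa has 2. The largest is 6, held by Farah Hassan.

Farah Hassan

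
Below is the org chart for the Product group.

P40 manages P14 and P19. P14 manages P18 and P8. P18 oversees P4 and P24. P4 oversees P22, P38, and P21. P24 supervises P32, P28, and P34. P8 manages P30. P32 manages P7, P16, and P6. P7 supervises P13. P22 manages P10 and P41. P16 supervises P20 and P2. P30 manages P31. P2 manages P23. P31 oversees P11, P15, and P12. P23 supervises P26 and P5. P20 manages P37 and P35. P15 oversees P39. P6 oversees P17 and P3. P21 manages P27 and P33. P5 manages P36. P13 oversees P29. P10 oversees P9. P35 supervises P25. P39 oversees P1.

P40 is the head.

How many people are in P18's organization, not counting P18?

P18 directly manages P4, P24. Under P4: P21, P33, P27, P38, P22, P41, P10, P9 (8). Under P24: P28, P34, P32, P6, P3, P17, P16, P20, P35, P25, P37, P2, P23, P5, P36, P26, P7, P13, P29 (19). So P18's organization is 2 direct reports plus everyone under them: 9 + 20 = 29.

29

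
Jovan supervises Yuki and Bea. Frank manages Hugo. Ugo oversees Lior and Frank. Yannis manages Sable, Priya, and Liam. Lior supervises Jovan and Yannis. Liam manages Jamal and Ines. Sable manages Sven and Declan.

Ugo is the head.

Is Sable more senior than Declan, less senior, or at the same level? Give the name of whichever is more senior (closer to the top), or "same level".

Sable is 3 levels below Ugo; Declan is 4. Sable is higher.

Sable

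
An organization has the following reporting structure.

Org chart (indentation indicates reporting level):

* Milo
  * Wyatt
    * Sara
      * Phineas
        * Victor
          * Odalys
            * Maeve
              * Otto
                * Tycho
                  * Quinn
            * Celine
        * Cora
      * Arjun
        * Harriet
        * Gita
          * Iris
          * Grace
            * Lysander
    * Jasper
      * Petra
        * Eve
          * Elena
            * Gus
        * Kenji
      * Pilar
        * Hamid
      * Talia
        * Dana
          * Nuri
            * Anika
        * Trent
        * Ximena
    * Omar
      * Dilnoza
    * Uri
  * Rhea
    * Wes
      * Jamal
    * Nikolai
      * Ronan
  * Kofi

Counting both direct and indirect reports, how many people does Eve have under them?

2

Eve directly manages Elena. Under Elena: Gus (1). That's 2 in total.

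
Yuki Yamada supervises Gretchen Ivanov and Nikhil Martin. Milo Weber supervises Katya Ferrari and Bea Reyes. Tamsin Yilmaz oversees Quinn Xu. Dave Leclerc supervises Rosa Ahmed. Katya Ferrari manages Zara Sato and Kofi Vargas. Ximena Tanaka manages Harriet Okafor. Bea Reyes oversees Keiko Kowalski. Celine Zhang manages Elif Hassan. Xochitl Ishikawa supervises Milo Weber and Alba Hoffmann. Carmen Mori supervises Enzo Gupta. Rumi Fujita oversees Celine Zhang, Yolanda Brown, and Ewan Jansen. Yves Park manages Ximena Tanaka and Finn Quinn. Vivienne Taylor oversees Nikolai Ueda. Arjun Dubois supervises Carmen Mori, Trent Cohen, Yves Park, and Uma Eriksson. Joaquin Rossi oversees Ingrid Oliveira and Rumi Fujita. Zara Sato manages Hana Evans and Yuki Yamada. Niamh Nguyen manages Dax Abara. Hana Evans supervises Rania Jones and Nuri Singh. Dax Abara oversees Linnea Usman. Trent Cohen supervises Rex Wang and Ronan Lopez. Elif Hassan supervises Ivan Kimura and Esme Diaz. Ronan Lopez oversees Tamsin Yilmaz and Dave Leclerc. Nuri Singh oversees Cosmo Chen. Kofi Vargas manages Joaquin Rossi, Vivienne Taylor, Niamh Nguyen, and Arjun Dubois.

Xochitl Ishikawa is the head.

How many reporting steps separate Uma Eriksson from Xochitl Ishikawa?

5

Chain from Uma Eriksson up to Xochitl Ishikawa: Uma Eriksson → Arjun Dubois → Kofi Vargas → Katya Ferrari → Milo Weber → Xochitl Ishikawa. That is 5 steps up, so Uma Eriksson is 5 levels below Xochitl Ishikawa.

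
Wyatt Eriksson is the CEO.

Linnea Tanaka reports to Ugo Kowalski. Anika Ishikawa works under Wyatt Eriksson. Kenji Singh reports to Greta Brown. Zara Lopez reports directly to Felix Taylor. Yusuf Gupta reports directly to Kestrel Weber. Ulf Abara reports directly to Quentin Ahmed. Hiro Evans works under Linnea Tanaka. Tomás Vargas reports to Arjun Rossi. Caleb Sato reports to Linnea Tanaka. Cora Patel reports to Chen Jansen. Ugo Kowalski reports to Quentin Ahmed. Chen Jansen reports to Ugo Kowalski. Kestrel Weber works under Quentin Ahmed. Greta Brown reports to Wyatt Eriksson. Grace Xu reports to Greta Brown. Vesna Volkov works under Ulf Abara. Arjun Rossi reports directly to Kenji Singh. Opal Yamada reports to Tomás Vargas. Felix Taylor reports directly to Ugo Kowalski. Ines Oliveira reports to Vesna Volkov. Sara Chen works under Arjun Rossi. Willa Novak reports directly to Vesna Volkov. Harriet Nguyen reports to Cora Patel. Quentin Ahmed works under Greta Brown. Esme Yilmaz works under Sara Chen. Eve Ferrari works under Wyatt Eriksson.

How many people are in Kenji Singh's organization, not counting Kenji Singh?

Kenji Singh directly manages Arjun Rossi. Under Arjun Rossi: Tomás Vargas, Opal Yamada, Sara Chen, Esme Yilmaz (4). That's 5 in total.

5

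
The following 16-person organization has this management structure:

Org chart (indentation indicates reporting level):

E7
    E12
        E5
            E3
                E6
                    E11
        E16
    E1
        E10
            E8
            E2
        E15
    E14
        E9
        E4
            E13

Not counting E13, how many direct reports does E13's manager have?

E13 reports to E4, and E4 has no other direct reports. E13 has 0 peers.

0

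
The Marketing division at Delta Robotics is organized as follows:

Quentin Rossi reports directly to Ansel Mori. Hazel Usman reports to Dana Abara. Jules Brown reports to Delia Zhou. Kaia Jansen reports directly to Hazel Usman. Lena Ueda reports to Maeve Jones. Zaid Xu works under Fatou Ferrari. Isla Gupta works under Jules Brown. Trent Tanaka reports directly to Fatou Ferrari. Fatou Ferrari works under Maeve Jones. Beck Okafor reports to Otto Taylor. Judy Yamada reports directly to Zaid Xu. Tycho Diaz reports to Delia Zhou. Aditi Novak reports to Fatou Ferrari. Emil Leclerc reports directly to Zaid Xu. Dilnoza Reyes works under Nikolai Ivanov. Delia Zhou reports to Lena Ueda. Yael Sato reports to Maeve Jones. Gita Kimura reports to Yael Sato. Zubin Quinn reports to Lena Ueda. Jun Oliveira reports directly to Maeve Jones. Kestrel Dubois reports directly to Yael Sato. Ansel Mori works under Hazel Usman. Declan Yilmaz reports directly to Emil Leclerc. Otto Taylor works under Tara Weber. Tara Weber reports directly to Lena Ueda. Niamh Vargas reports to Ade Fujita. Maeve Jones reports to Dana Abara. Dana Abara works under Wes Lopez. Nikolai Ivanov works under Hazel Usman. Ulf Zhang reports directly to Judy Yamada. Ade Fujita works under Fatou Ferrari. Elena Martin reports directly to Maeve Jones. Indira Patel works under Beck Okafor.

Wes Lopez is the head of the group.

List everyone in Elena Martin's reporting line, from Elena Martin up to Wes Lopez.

Elena Martin -> Maeve Jones -> Dana Abara -> Wes Lopez

Elena Martin reports to Maeve Jones. Maeve Jones reports to Dana Abara. Dana Abara reports to Wes Lopez. Wes Lopez is at the top.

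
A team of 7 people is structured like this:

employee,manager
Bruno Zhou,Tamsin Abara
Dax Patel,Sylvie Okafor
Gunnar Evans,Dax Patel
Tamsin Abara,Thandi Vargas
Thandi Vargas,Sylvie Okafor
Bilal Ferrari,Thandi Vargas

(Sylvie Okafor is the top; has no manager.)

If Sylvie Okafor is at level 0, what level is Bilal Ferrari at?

Chain from Bilal Ferrari up to Sylvie Okafor: Bilal Ferrari → Thandi Vargas → Sylvie Okafor. That is 2 steps up, so Bilal Ferrari is 2 levels below Sylvie Okafor.

2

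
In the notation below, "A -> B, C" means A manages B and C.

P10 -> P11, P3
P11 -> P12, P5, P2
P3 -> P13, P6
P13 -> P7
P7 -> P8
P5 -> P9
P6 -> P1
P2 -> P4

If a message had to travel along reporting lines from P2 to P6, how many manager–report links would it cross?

4

P2 is 2 levels below P10, and P6 is 2 levels below P10 (their lowest common manager). The shortest path runs up from P2 to P10 and back down to P6: 2 + 2 = 4 links.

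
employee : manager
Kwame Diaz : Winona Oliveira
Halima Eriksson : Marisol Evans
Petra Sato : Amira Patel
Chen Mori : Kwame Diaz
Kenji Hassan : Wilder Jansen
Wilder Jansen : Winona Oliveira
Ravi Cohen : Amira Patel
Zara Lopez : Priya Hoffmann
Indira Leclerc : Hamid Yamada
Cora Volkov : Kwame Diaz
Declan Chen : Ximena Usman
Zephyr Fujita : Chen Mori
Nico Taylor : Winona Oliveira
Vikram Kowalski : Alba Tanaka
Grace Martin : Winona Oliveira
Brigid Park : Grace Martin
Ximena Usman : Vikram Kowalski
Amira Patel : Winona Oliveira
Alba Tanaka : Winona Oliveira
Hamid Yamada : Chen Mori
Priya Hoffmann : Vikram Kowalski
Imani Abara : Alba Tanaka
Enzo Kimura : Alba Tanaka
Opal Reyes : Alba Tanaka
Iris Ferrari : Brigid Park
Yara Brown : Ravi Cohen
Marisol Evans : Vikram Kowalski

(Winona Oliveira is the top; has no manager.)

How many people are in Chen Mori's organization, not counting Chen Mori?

Chen Mori directly manages Hamid Yamada, Zephyr Fujita. Under Hamid Yamada: Indira Leclerc (1). Zephyr Fujita has no reports. So Chen Mori's organization is 2 direct reports plus everyone under them: 2 + 1 = 3.

3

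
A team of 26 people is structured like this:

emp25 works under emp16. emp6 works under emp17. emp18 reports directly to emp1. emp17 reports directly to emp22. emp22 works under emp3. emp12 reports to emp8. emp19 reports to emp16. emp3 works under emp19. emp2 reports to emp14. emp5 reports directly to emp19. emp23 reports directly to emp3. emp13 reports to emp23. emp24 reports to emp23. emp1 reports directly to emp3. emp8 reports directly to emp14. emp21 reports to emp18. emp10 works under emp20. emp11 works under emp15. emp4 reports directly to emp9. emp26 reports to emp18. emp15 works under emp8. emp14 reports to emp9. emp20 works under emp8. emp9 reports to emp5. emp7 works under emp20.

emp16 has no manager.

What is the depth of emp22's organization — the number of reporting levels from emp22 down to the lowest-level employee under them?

2

The longest chain under emp22 runs emp22 → emp17 → emp6, which is 2 levels below emp22.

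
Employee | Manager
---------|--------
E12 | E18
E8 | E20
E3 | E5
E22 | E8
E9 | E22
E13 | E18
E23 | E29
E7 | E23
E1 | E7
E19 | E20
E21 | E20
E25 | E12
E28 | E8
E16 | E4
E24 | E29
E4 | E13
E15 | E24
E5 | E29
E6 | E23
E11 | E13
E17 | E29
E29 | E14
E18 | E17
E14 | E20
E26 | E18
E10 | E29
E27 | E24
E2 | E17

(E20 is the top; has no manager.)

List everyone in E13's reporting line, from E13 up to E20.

E13 -> E18 -> E17 -> E29 -> E14 -> E20

E13 reports to E18. E18 reports to E17. E17 reports to E29. E29 reports to E14. E14 reports to E20. E20 is at the top.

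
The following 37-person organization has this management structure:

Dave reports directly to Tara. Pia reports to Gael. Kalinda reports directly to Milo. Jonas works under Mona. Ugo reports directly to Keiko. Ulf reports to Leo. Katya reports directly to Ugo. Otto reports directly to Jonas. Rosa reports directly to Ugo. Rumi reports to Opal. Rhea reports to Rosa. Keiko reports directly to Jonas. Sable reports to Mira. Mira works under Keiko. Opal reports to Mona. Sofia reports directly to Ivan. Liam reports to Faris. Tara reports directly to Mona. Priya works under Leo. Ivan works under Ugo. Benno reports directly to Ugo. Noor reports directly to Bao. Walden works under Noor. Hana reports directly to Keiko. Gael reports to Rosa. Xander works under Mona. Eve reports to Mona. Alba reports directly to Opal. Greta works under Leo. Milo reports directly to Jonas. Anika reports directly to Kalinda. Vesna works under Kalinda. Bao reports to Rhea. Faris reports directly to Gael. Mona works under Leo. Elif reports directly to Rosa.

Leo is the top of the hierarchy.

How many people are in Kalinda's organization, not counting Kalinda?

2

Kalinda directly manages Vesna, Anika. Vesna has no reports. Anika has no reports. So Kalinda's organization is 2 direct reports plus everyone under them: 1 + 1 = 2.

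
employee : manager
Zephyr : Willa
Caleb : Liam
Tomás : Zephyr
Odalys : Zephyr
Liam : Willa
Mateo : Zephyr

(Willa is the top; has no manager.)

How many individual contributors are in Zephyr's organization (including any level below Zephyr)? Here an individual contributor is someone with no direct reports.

3

The people in Zephyr's organization with no one reporting to them are Tomás, Odalys, Mateo. That is 3.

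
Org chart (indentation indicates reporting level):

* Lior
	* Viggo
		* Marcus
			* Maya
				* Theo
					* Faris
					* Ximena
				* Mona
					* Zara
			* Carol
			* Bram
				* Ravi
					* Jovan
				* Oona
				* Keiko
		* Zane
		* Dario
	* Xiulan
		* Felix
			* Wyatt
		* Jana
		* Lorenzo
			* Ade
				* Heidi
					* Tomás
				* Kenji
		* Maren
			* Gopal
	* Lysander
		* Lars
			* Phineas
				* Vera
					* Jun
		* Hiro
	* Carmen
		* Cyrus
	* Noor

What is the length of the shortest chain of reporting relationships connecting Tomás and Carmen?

6

Tomás is 5 levels below Lior, and Carmen is 1 level below Lior (their lowest common manager). The shortest path runs up from Tomás to Lior and back down to Carmen: 5 + 1 = 6 links.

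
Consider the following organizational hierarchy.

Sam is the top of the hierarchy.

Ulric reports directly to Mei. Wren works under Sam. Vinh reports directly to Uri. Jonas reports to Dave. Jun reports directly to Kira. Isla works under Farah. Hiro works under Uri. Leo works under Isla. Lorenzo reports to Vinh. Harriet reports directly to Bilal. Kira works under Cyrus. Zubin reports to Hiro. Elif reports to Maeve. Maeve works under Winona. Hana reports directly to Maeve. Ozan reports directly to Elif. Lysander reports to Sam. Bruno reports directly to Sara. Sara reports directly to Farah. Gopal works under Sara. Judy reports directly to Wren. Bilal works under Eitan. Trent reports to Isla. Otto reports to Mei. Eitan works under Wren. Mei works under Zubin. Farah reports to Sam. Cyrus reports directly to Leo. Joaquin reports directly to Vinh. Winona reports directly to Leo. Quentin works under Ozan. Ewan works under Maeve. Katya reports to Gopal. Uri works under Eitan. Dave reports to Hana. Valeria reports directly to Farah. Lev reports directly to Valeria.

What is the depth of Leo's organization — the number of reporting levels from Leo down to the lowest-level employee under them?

5

The longest chain under Leo runs Leo → Winona → Maeve → Elif → Ozan → Quentin, which is 5 levels below Leo.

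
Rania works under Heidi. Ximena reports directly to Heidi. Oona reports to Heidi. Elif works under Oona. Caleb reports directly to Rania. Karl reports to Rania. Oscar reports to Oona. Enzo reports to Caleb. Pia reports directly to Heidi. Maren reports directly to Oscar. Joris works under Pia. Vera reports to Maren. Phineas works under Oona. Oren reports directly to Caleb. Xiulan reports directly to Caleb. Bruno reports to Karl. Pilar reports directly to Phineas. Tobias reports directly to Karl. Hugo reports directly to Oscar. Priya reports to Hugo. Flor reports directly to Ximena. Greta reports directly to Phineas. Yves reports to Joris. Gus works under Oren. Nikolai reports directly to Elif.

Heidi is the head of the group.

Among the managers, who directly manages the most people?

Direct-report counts: Heidi has 4; Pia has 1; Joris has 1; Oona has 3; Phineas has 2; Oscar has 2; Hugo has 1; Maren has 1; Elif has 1; Ximena has 1; Rania has 2; Karl has 2; Caleb has 3; Oren has 1. The largest is 4, held by Heidi.

Heidi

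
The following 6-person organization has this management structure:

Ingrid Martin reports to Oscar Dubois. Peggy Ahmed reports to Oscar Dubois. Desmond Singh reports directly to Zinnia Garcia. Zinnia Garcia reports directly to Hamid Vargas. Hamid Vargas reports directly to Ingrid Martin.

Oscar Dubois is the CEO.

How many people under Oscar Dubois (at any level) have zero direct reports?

2

The people in Oscar Dubois's organization with no one reporting to them are Desmond Singh, Peggy Ahmed. That is 2.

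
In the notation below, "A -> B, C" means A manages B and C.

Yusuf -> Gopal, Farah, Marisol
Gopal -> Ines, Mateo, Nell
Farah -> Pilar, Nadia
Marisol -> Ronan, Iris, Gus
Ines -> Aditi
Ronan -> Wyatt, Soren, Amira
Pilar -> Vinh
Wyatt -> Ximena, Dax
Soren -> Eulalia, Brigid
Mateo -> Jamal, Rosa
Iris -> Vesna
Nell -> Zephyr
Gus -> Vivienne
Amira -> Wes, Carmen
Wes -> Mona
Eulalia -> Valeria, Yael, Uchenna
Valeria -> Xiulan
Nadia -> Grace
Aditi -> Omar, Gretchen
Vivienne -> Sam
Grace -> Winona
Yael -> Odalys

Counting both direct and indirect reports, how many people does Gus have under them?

2

Gus directly manages Vivienne. Under Vivienne: Sam (1). That's 2 in total.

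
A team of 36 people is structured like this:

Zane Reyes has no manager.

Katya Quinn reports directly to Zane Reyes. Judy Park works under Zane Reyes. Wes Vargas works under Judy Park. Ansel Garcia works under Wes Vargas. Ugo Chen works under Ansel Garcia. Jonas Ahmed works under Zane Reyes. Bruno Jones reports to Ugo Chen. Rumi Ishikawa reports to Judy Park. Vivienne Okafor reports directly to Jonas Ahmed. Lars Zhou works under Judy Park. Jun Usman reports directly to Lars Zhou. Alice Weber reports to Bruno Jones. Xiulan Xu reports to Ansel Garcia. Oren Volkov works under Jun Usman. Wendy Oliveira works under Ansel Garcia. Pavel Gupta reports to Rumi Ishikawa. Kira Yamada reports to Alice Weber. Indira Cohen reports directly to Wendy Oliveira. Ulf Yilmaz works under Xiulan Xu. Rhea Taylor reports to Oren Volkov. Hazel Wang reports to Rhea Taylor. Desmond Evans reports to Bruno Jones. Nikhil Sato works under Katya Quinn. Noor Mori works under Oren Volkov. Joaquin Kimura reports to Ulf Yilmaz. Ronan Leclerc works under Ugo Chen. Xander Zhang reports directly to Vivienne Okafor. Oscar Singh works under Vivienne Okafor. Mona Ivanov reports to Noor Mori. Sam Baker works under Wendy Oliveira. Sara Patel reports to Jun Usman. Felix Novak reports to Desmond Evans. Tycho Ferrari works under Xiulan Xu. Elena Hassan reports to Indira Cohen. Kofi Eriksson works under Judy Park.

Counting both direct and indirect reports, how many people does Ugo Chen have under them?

6

Ugo Chen directly manages Bruno Jones, Ronan Leclerc. Under Bruno Jones: Desmond Evans, Felix Novak, Alice Weber, Kira Yamada (4). Ronan Leclerc has no reports. So Ugo Chen's organization is 2 direct reports plus everyone under them: 5 + 1 = 6.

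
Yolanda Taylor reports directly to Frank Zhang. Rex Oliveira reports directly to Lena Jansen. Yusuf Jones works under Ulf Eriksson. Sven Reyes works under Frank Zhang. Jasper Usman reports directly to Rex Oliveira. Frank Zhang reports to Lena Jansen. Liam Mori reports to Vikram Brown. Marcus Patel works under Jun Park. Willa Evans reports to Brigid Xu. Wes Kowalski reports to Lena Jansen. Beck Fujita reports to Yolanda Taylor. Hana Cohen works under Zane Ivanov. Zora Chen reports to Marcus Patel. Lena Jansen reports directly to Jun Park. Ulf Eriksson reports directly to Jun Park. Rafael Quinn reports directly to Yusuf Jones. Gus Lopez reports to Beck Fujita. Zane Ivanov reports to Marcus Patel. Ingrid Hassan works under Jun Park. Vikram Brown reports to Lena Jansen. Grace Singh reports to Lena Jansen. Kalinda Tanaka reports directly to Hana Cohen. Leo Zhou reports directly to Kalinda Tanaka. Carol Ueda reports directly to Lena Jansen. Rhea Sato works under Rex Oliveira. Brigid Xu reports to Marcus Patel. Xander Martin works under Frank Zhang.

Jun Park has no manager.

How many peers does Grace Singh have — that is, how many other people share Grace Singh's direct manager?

Grace Singh reports to Lena Jansen. Lena Jansen's other direct reports are Vikram Brown, Frank Zhang, Rex Oliveira, Wes Kowalski, Carol Ueda — 5 peers.

5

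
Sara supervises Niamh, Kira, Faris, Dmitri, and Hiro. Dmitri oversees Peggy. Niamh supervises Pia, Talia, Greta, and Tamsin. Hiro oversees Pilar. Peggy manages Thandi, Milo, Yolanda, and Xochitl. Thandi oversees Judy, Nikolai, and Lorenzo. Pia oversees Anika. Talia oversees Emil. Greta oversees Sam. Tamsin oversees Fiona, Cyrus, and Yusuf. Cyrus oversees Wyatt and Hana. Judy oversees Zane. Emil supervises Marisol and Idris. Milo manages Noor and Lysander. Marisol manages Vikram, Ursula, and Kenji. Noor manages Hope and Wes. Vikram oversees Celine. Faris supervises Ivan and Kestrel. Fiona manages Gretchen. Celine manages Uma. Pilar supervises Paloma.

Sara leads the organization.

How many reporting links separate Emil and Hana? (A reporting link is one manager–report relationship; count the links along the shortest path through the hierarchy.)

5

Emil is 2 levels below Niamh, and Hana is 3 levels below Niamh (their lowest common manager). The shortest path runs up from Emil to Niamh and back down to Hana: 2 + 3 = 5 links.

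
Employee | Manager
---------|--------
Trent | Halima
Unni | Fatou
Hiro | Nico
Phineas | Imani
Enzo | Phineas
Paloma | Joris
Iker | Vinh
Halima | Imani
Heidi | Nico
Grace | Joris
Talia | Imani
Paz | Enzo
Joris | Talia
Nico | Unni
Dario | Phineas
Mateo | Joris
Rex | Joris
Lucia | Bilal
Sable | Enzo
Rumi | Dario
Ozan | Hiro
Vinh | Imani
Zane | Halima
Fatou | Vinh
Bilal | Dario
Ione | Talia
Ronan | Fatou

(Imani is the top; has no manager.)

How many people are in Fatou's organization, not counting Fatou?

6

Fatou directly manages Unni, Ronan. Under Unni: Nico, Heidi, Hiro, Ozan (4). Ronan has no reports. So Fatou's organization is 2 direct reports plus everyone under them: 5 + 1 = 6.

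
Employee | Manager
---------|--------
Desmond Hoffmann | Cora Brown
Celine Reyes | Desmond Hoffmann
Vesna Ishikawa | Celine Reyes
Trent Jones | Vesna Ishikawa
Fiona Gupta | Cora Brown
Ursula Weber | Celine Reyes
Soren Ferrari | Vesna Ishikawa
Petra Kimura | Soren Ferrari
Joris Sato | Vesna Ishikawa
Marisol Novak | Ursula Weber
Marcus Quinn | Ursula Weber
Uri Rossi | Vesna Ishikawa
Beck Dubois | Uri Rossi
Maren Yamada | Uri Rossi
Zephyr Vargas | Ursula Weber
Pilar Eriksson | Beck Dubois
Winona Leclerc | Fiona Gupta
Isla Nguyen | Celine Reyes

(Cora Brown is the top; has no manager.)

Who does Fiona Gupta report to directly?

Fiona Gupta reports directly to Cora Brown.

Cora Brown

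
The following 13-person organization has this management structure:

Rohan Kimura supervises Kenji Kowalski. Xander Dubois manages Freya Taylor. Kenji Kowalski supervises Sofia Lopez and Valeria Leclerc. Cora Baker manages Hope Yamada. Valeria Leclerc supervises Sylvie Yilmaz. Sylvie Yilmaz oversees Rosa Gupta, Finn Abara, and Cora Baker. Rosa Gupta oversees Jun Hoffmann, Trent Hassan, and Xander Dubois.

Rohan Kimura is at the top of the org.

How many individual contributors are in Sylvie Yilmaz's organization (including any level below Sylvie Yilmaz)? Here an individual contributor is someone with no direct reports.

5

The people in Sylvie Yilmaz's organization with no one reporting to them are Hope Yamada, Finn Abara, Freya Taylor, Trent Hassan, Jun Hoffmann. That is 5.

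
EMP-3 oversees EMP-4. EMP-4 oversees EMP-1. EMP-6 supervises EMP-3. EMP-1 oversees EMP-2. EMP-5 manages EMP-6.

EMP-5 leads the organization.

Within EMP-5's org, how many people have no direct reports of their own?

The only person in EMP-5's organization with no one reporting to them is EMP-2. That is 1.

1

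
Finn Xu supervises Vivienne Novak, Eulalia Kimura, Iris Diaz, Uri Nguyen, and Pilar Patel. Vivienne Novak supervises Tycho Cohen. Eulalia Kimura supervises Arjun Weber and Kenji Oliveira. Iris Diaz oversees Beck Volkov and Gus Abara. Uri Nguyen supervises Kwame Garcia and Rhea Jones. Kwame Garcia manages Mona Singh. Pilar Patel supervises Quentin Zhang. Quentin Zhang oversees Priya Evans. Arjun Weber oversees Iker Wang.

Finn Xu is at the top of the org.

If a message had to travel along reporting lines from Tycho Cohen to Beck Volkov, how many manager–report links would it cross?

4

Tycho Cohen is 2 levels below Finn Xu, and Beck Volkov is 2 levels below Finn Xu (their lowest common manager). The shortest path runs up from Tycho Cohen to Finn Xu and back down to Beck Volkov: 2 + 2 = 4 links.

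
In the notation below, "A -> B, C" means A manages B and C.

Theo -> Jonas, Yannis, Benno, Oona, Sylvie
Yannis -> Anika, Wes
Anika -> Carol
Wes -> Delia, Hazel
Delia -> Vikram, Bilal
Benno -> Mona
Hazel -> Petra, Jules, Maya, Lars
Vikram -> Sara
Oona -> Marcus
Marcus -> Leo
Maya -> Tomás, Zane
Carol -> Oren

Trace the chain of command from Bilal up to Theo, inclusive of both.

Bilal reports to Delia. Delia reports to Wes. Wes reports to Yannis. Yannis reports to Theo. Theo is at the top.

Bilal -> Delia -> Wes -> Yannis -> Theo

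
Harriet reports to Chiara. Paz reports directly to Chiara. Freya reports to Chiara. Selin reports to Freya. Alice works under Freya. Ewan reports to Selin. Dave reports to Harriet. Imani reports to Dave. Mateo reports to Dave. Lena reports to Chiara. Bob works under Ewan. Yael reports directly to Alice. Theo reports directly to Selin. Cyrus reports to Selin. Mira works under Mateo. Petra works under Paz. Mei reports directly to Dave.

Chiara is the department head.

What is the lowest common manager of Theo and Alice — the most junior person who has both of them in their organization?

Freya

Theo's chain of managers is Selin, Freya, Chiara. Alice's chain of managers is Freya, Chiara. The first manager that appears in both chains is Freya.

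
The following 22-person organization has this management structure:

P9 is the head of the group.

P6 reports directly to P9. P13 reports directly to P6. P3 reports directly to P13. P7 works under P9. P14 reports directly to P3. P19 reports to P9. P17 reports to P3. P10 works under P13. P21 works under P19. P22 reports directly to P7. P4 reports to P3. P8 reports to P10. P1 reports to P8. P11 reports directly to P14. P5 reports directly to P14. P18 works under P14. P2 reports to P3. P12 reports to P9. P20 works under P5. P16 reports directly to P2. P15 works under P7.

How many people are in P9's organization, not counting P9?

P9 directly manages P6, P7, P19, P12. Under P6: P13, P10, P8, P1, P3, P2, P16, P4, P17, P14, P18, P5, P20, P11 (14). Under P7: P15, P22 (2). Under P19: P21 (1). P12 has no reports. So P9's organization is 4 direct reports plus everyone under them: 15 + 3 + 2 + 1 = 21.

21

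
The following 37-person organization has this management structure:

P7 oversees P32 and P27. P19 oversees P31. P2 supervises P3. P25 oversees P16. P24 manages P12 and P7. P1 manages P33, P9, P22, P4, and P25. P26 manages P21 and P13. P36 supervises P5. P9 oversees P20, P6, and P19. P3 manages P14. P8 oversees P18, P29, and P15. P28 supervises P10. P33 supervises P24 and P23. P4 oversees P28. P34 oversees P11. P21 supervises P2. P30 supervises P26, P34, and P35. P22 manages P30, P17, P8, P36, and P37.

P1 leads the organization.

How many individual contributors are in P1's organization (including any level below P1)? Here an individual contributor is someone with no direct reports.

19

The people in P1's organization with no one reporting to them are P16, P10, P37, P5, P15, P18, P29, P17, P35, P11, P13, P14, P31, P6, P20, P23, P12, P27, P32. That is 19.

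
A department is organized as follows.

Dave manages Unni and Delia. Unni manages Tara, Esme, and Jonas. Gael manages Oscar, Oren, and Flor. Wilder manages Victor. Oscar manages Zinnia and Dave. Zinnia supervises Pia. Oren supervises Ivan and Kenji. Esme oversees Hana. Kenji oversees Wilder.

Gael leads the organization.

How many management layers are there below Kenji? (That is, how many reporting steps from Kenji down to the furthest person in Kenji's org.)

The longest chain under Kenji runs Kenji → Wilder → Victor, which is 2 levels below Kenji.

2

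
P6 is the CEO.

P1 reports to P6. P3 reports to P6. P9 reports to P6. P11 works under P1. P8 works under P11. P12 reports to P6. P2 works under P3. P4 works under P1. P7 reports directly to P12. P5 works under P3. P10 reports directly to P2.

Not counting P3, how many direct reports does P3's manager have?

P3 reports to P6. P6's other direct reports are P1, P9, P12 — 3 peers.

3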